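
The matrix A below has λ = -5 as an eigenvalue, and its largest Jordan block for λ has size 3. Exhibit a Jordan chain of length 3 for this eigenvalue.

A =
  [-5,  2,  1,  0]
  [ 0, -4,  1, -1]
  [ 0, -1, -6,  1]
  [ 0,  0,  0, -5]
A Jordan chain for λ = -5 of length 3:
v_1 = (1, 0, 0, 0)ᵀ
v_2 = (2, 1, -1, 0)ᵀ
v_3 = (0, 1, 0, 0)ᵀ

Let N = A − (-5)·I. We want v_3 with N^3 v_3 = 0 but N^2 v_3 ≠ 0; then v_{j-1} := N · v_j for j = 3, …, 2.

Pick v_3 = (0, 1, 0, 0)ᵀ.
Then v_2 = N · v_3 = (2, 1, -1, 0)ᵀ.
Then v_1 = N · v_2 = (1, 0, 0, 0)ᵀ.

Sanity check: (A − (-5)·I) v_1 = (0, 0, 0, 0)ᵀ = 0. ✓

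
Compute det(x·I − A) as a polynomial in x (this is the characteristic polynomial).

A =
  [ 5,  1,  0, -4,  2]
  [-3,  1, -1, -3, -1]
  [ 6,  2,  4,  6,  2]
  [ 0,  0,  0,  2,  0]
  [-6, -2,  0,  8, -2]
x^5 - 10*x^4 + 40*x^3 - 80*x^2 + 80*x - 32

Expanding det(x·I − A) (e.g. by cofactor expansion or by noting that A is similar to its Jordan form J, which has the same characteristic polynomial as A) gives
  χ_A(x) = x^5 - 10*x^4 + 40*x^3 - 80*x^2 + 80*x - 32
which factors as (x - 2)^5. The eigenvalues (with algebraic multiplicities) are λ = 2 with multiplicity 5.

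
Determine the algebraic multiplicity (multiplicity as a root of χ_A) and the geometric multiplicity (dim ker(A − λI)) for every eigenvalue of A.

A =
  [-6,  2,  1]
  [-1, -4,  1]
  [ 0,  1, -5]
λ = -5: alg = 3, geom = 1

Step 1 — factor the characteristic polynomial to read off the algebraic multiplicities:
  χ_A(x) = (x + 5)^3

Step 2 — compute geometric multiplicities via the rank-nullity identity g(λ) = n − rank(A − λI):
  rank(A − (-5)·I) = 2, so dim ker(A − (-5)·I) = n − 2 = 1

Summary:
  λ = -5: algebraic multiplicity = 3, geometric multiplicity = 1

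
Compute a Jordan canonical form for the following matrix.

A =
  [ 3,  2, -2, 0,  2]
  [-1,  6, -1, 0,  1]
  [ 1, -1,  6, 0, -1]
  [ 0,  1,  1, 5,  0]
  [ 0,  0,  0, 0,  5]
J_2(5) ⊕ J_2(5) ⊕ J_1(5)

The characteristic polynomial is
  det(x·I − A) = x^5 - 25*x^4 + 250*x^3 - 1250*x^2 + 3125*x - 3125 = (x - 5)^5

Eigenvalues and multiplicities (the geometric multiplicity of λ is n − rank(A − λI), which equals the number of Jordan blocks for λ):
  λ = 5: algebraic multiplicity = 5, geometric multiplicity = 3

Determining the block sizes for each eigenvalue:
  λ = 5: with am = 5 and gm = 3, the partition is not yet determined (e.g. several partitions of 5 into 3 parts exist). Let N = A − (5)·I. Computing rank(N^1) = 2, rank(N^2) = 0; the number of blocks of size ≥ j is rank(N^{j−1}) − rank(N^j), giving [3, 2]. So we have 2 block(s) of size 2, 1 block(s) of size 1 → block sizes [2, 2, 1]

Assembling the blocks gives a Jordan form
J =
  [5, 1, 0, 0, 0]
  [0, 5, 0, 0, 0]
  [0, 0, 5, 1, 0]
  [0, 0, 0, 5, 0]
  [0, 0, 0, 0, 5]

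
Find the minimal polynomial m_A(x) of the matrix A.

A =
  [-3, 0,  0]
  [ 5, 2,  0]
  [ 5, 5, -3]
x^2 + x - 6

The characteristic polynomial is χ_A(x) = (x - 2)*(x + 3)^2, so the eigenvalues are known. The minimal polynomial is
  m_A(x) = Π_λ (x − λ)^{k_λ}
where k_λ is the size of the *largest* Jordan block for λ (equivalently, the smallest k with (A − λI)^k v = 0 for every generalised eigenvector v of λ).

  λ = -3: largest Jordan block has size 1, contributing (x + 3)
  λ = 2: largest Jordan block has size 1, contributing (x − 2)

So m_A(x) = (x - 2)*(x + 3) = x^2 + x - 6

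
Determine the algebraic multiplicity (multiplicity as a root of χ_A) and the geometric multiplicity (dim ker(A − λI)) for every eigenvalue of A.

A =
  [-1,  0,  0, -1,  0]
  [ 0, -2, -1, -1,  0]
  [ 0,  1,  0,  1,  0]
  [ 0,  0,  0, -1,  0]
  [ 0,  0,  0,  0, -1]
λ = -1: alg = 5, geom = 3

Step 1 — factor the characteristic polynomial to read off the algebraic multiplicities:
  χ_A(x) = (x + 1)^5

Step 2 — compute geometric multiplicities via the rank-nullity identity g(λ) = n − rank(A − λI):
  rank(A − (-1)·I) = 2, so dim ker(A − (-1)·I) = n − 2 = 3

Summary:
  λ = -1: algebraic multiplicity = 5, geometric multiplicity = 3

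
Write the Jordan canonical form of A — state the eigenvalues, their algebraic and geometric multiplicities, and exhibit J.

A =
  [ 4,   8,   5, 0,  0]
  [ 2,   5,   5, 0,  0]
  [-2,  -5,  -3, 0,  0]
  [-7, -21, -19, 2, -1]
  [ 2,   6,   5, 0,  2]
J_3(2) ⊕ J_2(2)

The characteristic polynomial is
  det(x·I − A) = x^5 - 10*x^4 + 40*x^3 - 80*x^2 + 80*x - 32 = (x - 2)^5

Eigenvalues and multiplicities (the geometric multiplicity of λ is n − rank(A − λI), which equals the number of Jordan blocks for λ):
  λ = 2: algebraic multiplicity = 5, geometric multiplicity = 2

Determining the block sizes for each eigenvalue:
  λ = 2: with am = 5 and gm = 2, the partition is not yet determined (e.g. several partitions of 5 into 2 parts exist). Let N = A − (2)·I. Computing rank(N^1) = 3, rank(N^2) = 1, rank(N^3) = 0; the number of blocks of size ≥ j is rank(N^{j−1}) − rank(N^j), giving [2, 2, 1]. So we have 1 block(s) of size 3, 1 block(s) of size 2 → block sizes [3, 2]

Assembling the blocks gives a Jordan form
J =
  [2, 1, 0, 0, 0]
  [0, 2, 1, 0, 0]
  [0, 0, 2, 0, 0]
  [0, 0, 0, 2, 1]
  [0, 0, 0, 0, 2]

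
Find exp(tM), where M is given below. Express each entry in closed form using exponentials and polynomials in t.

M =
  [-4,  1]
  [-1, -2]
e^{tM} =
  [-t*exp(-3*t) + exp(-3*t), t*exp(-3*t)]
  [-t*exp(-3*t), t*exp(-3*t) + exp(-3*t)]

Strategy: write M = P · J · P⁻¹ where J is a Jordan canonical form, so e^{tM} = P · e^{tJ} · P⁻¹, and e^{tJ} can be computed block-by-block.

M has Jordan form
J =
  [-3,  1]
  [ 0, -3]
(up to reordering of blocks).

Per-block formulas:
  For a 2×2 Jordan block J_2(-3): exp(t · J_2(-3)) = e^(-3t)·(I + t·N), where N is the 2×2 nilpotent shift.

After assembling e^{tJ} and conjugating by P, we get:

e^{tM} =
  [-t*exp(-3*t) + exp(-3*t), t*exp(-3*t)]
  [-t*exp(-3*t), t*exp(-3*t) + exp(-3*t)]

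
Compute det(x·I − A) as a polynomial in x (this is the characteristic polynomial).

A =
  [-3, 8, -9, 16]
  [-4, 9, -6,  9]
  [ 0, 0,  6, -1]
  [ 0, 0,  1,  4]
x^4 - 16*x^3 + 90*x^2 - 200*x + 125

Expanding det(x·I − A) (e.g. by cofactor expansion or by noting that A is similar to its Jordan form J, which has the same characteristic polynomial as A) gives
  χ_A(x) = x^4 - 16*x^3 + 90*x^2 - 200*x + 125
which factors as (x - 5)^3*(x - 1). The eigenvalues (with algebraic multiplicities) are λ = 1 with multiplicity 1, λ = 5 with multiplicity 3.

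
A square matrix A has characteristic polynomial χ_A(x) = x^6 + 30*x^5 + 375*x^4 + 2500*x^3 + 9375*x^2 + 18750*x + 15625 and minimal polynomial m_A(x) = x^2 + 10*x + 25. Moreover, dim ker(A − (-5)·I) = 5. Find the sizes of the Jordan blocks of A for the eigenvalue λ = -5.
Block sizes for λ = -5: [2, 1, 1, 1, 1]

Step 1 — from the characteristic polynomial, algebraic multiplicity of λ = -5 is 6. From dim ker(A − (-5)·I) = 5, there are exactly 5 Jordan blocks for λ = -5.
Step 2 — from the minimal polynomial, the factor (x + 5)^2 tells us the largest block for λ = -5 has size 2.
Step 3 — with total size 6, 5 blocks, and largest block 2, the block sizes (in nonincreasing order) are [2, 1, 1, 1, 1].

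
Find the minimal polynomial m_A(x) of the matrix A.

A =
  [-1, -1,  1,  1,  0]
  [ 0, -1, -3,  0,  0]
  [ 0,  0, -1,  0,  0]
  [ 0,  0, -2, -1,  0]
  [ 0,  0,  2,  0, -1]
x^3 + 3*x^2 + 3*x + 1

The characteristic polynomial is χ_A(x) = (x + 1)^5, so the eigenvalues are known. The minimal polynomial is
  m_A(x) = Π_λ (x − λ)^{k_λ}
where k_λ is the size of the *largest* Jordan block for λ (equivalently, the smallest k with (A − λI)^k v = 0 for every generalised eigenvector v of λ).

  λ = -1: largest Jordan block has size 3, contributing (x + 1)^3

So m_A(x) = (x + 1)^3 = x^3 + 3*x^2 + 3*x + 1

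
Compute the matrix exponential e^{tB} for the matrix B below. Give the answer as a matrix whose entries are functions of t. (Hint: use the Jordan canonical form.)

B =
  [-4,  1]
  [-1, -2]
e^{tB} =
  [-t*exp(-3*t) + exp(-3*t), t*exp(-3*t)]
  [-t*exp(-3*t), t*exp(-3*t) + exp(-3*t)]

Strategy: write B = P · J · P⁻¹ where J is a Jordan canonical form, so e^{tB} = P · e^{tJ} · P⁻¹, and e^{tJ} can be computed block-by-block.

B has Jordan form
J =
  [-3,  1]
  [ 0, -3]
(up to reordering of blocks).

Per-block formulas:
  For a 2×2 Jordan block J_2(-3): exp(t · J_2(-3)) = e^(-3t)·(I + t·N), where N is the 2×2 nilpotent shift.

After assembling e^{tJ} and conjugating by P, we get:

e^{tB} =
  [-t*exp(-3*t) + exp(-3*t), t*exp(-3*t)]
  [-t*exp(-3*t), t*exp(-3*t) + exp(-3*t)]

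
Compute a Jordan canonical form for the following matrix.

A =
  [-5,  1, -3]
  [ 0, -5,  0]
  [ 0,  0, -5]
J_2(-5) ⊕ J_1(-5)

The characteristic polynomial is
  det(x·I − A) = x^3 + 15*x^2 + 75*x + 125 = (x + 5)^3

Eigenvalues and multiplicities (the geometric multiplicity of λ is n − rank(A − λI), which equals the number of Jordan blocks for λ):
  λ = -5: algebraic multiplicity = 3, geometric multiplicity = 2

Determining the block sizes for each eigenvalue:
  λ = -5: 2 blocks summing to 3 forces exactly one block of size 2 and the rest size 1 → block sizes [2, 1]

Assembling the blocks gives a Jordan form
J =
  [-5,  1,  0]
  [ 0, -5,  0]
  [ 0,  0, -5]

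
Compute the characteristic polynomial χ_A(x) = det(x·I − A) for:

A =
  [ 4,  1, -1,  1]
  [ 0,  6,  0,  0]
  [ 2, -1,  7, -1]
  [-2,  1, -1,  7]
x^4 - 24*x^3 + 216*x^2 - 864*x + 1296

Expanding det(x·I − A) (e.g. by cofactor expansion or by noting that A is similar to its Jordan form J, which has the same characteristic polynomial as A) gives
  χ_A(x) = x^4 - 24*x^3 + 216*x^2 - 864*x + 1296
which factors as (x - 6)^4. The eigenvalues (with algebraic multiplicities) are λ = 6 with multiplicity 4.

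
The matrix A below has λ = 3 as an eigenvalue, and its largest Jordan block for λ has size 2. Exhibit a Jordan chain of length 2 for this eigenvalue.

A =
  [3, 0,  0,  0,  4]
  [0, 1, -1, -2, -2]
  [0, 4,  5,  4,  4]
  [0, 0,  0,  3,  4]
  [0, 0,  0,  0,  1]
A Jordan chain for λ = 3 of length 2:
v_1 = (0, -2, 4, 0, 0)ᵀ
v_2 = (0, 1, 0, 0, 0)ᵀ

Let N = A − (3)·I. We want v_2 with N^2 v_2 = 0 but N^1 v_2 ≠ 0; then v_{j-1} := N · v_j for j = 2, …, 2.

Pick v_2 = (0, 1, 0, 0, 0)ᵀ.
Then v_1 = N · v_2 = (0, -2, 4, 0, 0)ᵀ.

Sanity check: (A − (3)·I) v_1 = (0, 0, 0, 0, 0)ᵀ = 0. ✓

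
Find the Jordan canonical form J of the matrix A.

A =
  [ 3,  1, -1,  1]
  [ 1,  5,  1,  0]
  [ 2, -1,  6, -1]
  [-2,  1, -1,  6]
J_3(5) ⊕ J_1(5)

The characteristic polynomial is
  det(x·I − A) = x^4 - 20*x^3 + 150*x^2 - 500*x + 625 = (x - 5)^4

Eigenvalues and multiplicities (the geometric multiplicity of λ is n − rank(A − λI), which equals the number of Jordan blocks for λ):
  λ = 5: algebraic multiplicity = 4, geometric multiplicity = 2

Determining the block sizes for each eigenvalue:
  λ = 5: with am = 4 and gm = 2, the partition is not yet determined (e.g. several partitions of 4 into 2 parts exist). Let N = A − (5)·I. Computing rank(N^1) = 2, rank(N^2) = 1, rank(N^3) = 0; the number of blocks of size ≥ j is rank(N^{j−1}) − rank(N^j), giving [2, 1, 1]. So we have 1 block(s) of size 3, 1 block(s) of size 1 → block sizes [3, 1]

Assembling the blocks gives a Jordan form
J =
  [5, 1, 0, 0]
  [0, 5, 1, 0]
  [0, 0, 5, 0]
  [0, 0, 0, 5]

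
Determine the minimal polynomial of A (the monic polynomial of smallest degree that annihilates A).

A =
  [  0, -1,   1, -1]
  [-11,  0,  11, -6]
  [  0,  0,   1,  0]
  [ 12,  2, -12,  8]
x^3 - 8*x^2 + 13*x - 6

The characteristic polynomial is χ_A(x) = (x - 6)*(x - 1)^3, so the eigenvalues are known. The minimal polynomial is
  m_A(x) = Π_λ (x − λ)^{k_λ}
where k_λ is the size of the *largest* Jordan block for λ (equivalently, the smallest k with (A − λI)^k v = 0 for every generalised eigenvector v of λ).

  λ = 1: largest Jordan block has size 2, contributing (x − 1)^2
  λ = 6: largest Jordan block has size 1, contributing (x − 6)

So m_A(x) = (x - 6)*(x - 1)^2 = x^3 - 8*x^2 + 13*x - 6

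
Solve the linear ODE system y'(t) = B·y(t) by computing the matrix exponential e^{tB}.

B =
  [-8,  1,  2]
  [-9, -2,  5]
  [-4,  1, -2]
e^{tB} =
  [-t^2*exp(-4*t)/2 - 4*t*exp(-4*t) + exp(-4*t), t*exp(-4*t), t^2*exp(-4*t)/2 + 2*t*exp(-4*t)]
  [-t^2*exp(-4*t) - 9*t*exp(-4*t), 2*t*exp(-4*t) + exp(-4*t), t^2*exp(-4*t) + 5*t*exp(-4*t)]
  [-t^2*exp(-4*t)/2 - 4*t*exp(-4*t), t*exp(-4*t), t^2*exp(-4*t)/2 + 2*t*exp(-4*t) + exp(-4*t)]

Strategy: write B = P · J · P⁻¹ where J is a Jordan canonical form, so e^{tB} = P · e^{tJ} · P⁻¹, and e^{tJ} can be computed block-by-block.

B has Jordan form
J =
  [-4,  1,  0]
  [ 0, -4,  1]
  [ 0,  0, -4]
(up to reordering of blocks).

Per-block formulas:
  For a 3×3 Jordan block J_3(-4): exp(t · J_3(-4)) = e^(-4t)·(I + t·N + (t^2/2)·N^2), where N is the 3×3 nilpotent shift.

After assembling e^{tJ} and conjugating by P, we get:

e^{tB} =
  [-t^2*exp(-4*t)/2 - 4*t*exp(-4*t) + exp(-4*t), t*exp(-4*t), t^2*exp(-4*t)/2 + 2*t*exp(-4*t)]
  [-t^2*exp(-4*t) - 9*t*exp(-4*t), 2*t*exp(-4*t) + exp(-4*t), t^2*exp(-4*t) + 5*t*exp(-4*t)]
  [-t^2*exp(-4*t)/2 - 4*t*exp(-4*t), t*exp(-4*t), t^2*exp(-4*t)/2 + 2*t*exp(-4*t) + exp(-4*t)]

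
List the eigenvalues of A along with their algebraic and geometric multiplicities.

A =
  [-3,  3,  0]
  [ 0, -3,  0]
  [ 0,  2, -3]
λ = -3: alg = 3, geom = 2

Step 1 — factor the characteristic polynomial to read off the algebraic multiplicities:
  χ_A(x) = (x + 3)^3

Step 2 — compute geometric multiplicities via the rank-nullity identity g(λ) = n − rank(A − λI):
  rank(A − (-3)·I) = 1, so dim ker(A − (-3)·I) = n − 1 = 2

Summary:
  λ = -3: algebraic multiplicity = 3, geometric multiplicity = 2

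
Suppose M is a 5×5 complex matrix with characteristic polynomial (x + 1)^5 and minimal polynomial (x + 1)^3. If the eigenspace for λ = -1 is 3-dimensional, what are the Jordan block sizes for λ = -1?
Block sizes for λ = -1: [3, 1, 1]

Step 1 — from the characteristic polynomial, algebraic multiplicity of λ = -1 is 5. From dim ker(M − (-1)·I) = 3, there are exactly 3 Jordan blocks for λ = -1.
Step 2 — from the minimal polynomial, the factor (x + 1)^3 tells us the largest block for λ = -1 has size 3.
Step 3 — with total size 5, 3 blocks, and largest block 3, the block sizes (in nonincreasing order) are [3, 1, 1].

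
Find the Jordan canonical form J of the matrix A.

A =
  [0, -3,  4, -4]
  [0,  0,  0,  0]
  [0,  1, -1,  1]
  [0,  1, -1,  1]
J_2(0) ⊕ J_2(0)

The characteristic polynomial is
  det(x·I − A) = x^4

Eigenvalues and multiplicities (the geometric multiplicity of λ is n − rank(A − λI), which equals the number of Jordan blocks for λ):
  λ = 0: algebraic multiplicity = 4, geometric multiplicity = 2

Determining the block sizes for each eigenvalue:
  λ = 0: with am = 4 and gm = 2, the partition is not yet determined (e.g. several partitions of 4 into 2 parts exist). Let N = A − (0)·I. Computing rank(N^1) = 2, rank(N^2) = 0; the number of blocks of size ≥ j is rank(N^{j−1}) − rank(N^j), giving [2, 2]. So we have 2 block(s) of size 2 → block sizes [2, 2]

Assembling the blocks gives a Jordan form
J =
  [0, 1, 0, 0]
  [0, 0, 0, 0]
  [0, 0, 0, 1]
  [0, 0, 0, 0]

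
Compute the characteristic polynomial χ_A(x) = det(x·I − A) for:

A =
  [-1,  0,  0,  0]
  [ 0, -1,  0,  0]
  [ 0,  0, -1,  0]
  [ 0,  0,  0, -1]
x^4 + 4*x^3 + 6*x^2 + 4*x + 1

Expanding det(x·I − A) (e.g. by cofactor expansion or by noting that A is similar to its Jordan form J, which has the same characteristic polynomial as A) gives
  χ_A(x) = x^4 + 4*x^3 + 6*x^2 + 4*x + 1
which factors as (x + 1)^4. The eigenvalues (with algebraic multiplicities) are λ = -1 with multiplicity 4.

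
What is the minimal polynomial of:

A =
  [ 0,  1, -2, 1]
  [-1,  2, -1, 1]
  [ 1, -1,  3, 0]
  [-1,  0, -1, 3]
x^2 - 4*x + 4

The characteristic polynomial is χ_A(x) = (x - 2)^4, so the eigenvalues are known. The minimal polynomial is
  m_A(x) = Π_λ (x − λ)^{k_λ}
where k_λ is the size of the *largest* Jordan block for λ (equivalently, the smallest k with (A − λI)^k v = 0 for every generalised eigenvector v of λ).

  λ = 2: largest Jordan block has size 2, contributing (x − 2)^2

So m_A(x) = (x - 2)^2 = x^2 - 4*x + 4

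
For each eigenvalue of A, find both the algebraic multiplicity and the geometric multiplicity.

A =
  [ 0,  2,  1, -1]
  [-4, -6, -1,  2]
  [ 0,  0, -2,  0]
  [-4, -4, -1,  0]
λ = -2: alg = 4, geom = 2

Step 1 — factor the characteristic polynomial to read off the algebraic multiplicities:
  χ_A(x) = (x + 2)^4

Step 2 — compute geometric multiplicities via the rank-nullity identity g(λ) = n − rank(A − λI):
  rank(A − (-2)·I) = 2, so dim ker(A − (-2)·I) = n − 2 = 2

Summary:
  λ = -2: algebraic multiplicity = 4, geometric multiplicity = 2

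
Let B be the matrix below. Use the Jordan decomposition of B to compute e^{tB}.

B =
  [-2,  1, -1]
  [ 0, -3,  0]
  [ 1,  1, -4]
e^{tB} =
  [t*exp(-3*t) + exp(-3*t), t*exp(-3*t), -t*exp(-3*t)]
  [0, exp(-3*t), 0]
  [t*exp(-3*t), t*exp(-3*t), -t*exp(-3*t) + exp(-3*t)]

Strategy: write B = P · J · P⁻¹ where J is a Jordan canonical form, so e^{tB} = P · e^{tJ} · P⁻¹, and e^{tJ} can be computed block-by-block.

B has Jordan form
J =
  [-3,  1,  0]
  [ 0, -3,  0]
  [ 0,  0, -3]
(up to reordering of blocks).

Per-block formulas:
  For a 1×1 block at λ = -3: exp(t · [-3]) = [e^(-3t)].
  For a 2×2 Jordan block J_2(-3): exp(t · J_2(-3)) = e^(-3t)·(I + t·N), where N is the 2×2 nilpotent shift.

After assembling e^{tJ} and conjugating by P, we get:

e^{tB} =
  [t*exp(-3*t) + exp(-3*t), t*exp(-3*t), -t*exp(-3*t)]
  [0, exp(-3*t), 0]
  [t*exp(-3*t), t*exp(-3*t), -t*exp(-3*t) + exp(-3*t)]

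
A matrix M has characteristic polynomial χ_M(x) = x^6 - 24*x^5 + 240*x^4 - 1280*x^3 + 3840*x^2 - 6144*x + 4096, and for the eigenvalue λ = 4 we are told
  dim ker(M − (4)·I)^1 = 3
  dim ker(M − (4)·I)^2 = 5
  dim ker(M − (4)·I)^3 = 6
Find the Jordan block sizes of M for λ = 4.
Block sizes for λ = 4: [3, 2, 1]

From the dimensions of kernels of powers, the number of Jordan blocks of size at least j is d_j − d_{j−1} where d_j = dim ker(N^j) (with d_0 = 0). Computing the differences gives [3, 2, 1].
The number of blocks of size exactly k is (#blocks of size ≥ k) − (#blocks of size ≥ k + 1), so the partition is: 1 block(s) of size 1, 1 block(s) of size 2, 1 block(s) of size 3.
In nonincreasing order the block sizes are [3, 2, 1].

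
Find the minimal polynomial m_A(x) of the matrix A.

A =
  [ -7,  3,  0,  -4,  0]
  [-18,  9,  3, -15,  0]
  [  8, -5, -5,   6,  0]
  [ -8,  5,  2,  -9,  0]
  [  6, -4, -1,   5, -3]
x^3 + 9*x^2 + 27*x + 27

The characteristic polynomial is χ_A(x) = (x + 3)^5, so the eigenvalues are known. The minimal polynomial is
  m_A(x) = Π_λ (x − λ)^{k_λ}
where k_λ is the size of the *largest* Jordan block for λ (equivalently, the smallest k with (A − λI)^k v = 0 for every generalised eigenvector v of λ).

  λ = -3: largest Jordan block has size 3, contributing (x + 3)^3

So m_A(x) = (x + 3)^3 = x^3 + 9*x^2 + 27*x + 27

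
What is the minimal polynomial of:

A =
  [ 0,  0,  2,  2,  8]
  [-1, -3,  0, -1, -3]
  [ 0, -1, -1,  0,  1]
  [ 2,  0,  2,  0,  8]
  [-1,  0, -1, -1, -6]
x^3 + 6*x^2 + 12*x + 8

The characteristic polynomial is χ_A(x) = (x + 2)^5, so the eigenvalues are known. The minimal polynomial is
  m_A(x) = Π_λ (x − λ)^{k_λ}
where k_λ is the size of the *largest* Jordan block for λ (equivalently, the smallest k with (A − λI)^k v = 0 for every generalised eigenvector v of λ).

  λ = -2: largest Jordan block has size 3, contributing (x + 2)^3

So m_A(x) = (x + 2)^3 = x^3 + 6*x^2 + 12*x + 8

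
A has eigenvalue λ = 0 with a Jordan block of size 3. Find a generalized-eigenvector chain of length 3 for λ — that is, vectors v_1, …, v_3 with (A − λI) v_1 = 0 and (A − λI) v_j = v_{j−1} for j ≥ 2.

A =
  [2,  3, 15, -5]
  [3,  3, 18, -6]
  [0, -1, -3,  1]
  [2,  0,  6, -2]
A Jordan chain for λ = 0 of length 3:
v_1 = (3, 3, -1, 0)ᵀ
v_2 = (2, 3, 0, 2)ᵀ
v_3 = (1, 0, 0, 0)ᵀ

Let N = A − (0)·I. We want v_3 with N^3 v_3 = 0 but N^2 v_3 ≠ 0; then v_{j-1} := N · v_j for j = 3, …, 2.

Pick v_3 = (1, 0, 0, 0)ᵀ.
Then v_2 = N · v_3 = (2, 3, 0, 2)ᵀ.
Then v_1 = N · v_2 = (3, 3, -1, 0)ᵀ.

Sanity check: (A − (0)·I) v_1 = (0, 0, 0, 0)ᵀ = 0. ✓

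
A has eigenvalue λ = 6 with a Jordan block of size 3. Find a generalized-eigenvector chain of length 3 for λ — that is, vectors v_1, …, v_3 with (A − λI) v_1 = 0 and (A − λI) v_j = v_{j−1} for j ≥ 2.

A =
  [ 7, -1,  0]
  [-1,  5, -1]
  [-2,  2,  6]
A Jordan chain for λ = 6 of length 3:
v_1 = (2, 2, -4)ᵀ
v_2 = (1, -1, -2)ᵀ
v_3 = (1, 0, 0)ᵀ

Let N = A − (6)·I. We want v_3 with N^3 v_3 = 0 but N^2 v_3 ≠ 0; then v_{j-1} := N · v_j for j = 3, …, 2.

Pick v_3 = (1, 0, 0)ᵀ.
Then v_2 = N · v_3 = (1, -1, -2)ᵀ.
Then v_1 = N · v_2 = (2, 2, -4)ᵀ.

Sanity check: (A − (6)·I) v_1 = (0, 0, 0)ᵀ = 0. ✓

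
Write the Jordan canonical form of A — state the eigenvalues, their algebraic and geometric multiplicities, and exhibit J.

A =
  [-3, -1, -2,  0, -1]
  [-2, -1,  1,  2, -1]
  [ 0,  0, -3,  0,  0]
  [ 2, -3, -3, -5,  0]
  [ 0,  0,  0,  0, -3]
J_3(-3) ⊕ J_1(-3) ⊕ J_1(-3)

The characteristic polynomial is
  det(x·I − A) = x^5 + 15*x^4 + 90*x^3 + 270*x^2 + 405*x + 243 = (x + 3)^5

Eigenvalues and multiplicities (the geometric multiplicity of λ is n − rank(A − λI), which equals the number of Jordan blocks for λ):
  λ = -3: algebraic multiplicity = 5, geometric multiplicity = 3

Determining the block sizes for each eigenvalue:
  λ = -3: with am = 5 and gm = 3, the partition is not yet determined (e.g. several partitions of 5 into 3 parts exist). Let N = A − (-3)·I. Computing rank(N^1) = 2, rank(N^2) = 1, rank(N^3) = 0; the number of blocks of size ≥ j is rank(N^{j−1}) − rank(N^j), giving [3, 1, 1]. So we have 1 block(s) of size 3, 2 block(s) of size 1 → block sizes [3, 1, 1]

Assembling the blocks gives a Jordan form
J =
  [-3,  1,  0,  0,  0]
  [ 0, -3,  1,  0,  0]
  [ 0,  0, -3,  0,  0]
  [ 0,  0,  0, -3,  0]
  [ 0,  0,  0,  0, -3]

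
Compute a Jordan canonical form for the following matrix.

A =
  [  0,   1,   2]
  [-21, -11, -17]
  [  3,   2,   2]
J_3(-3)

The characteristic polynomial is
  det(x·I − A) = x^3 + 9*x^2 + 27*x + 27 = (x + 3)^3

Eigenvalues and multiplicities (the geometric multiplicity of λ is n − rank(A − λI), which equals the number of Jordan blocks for λ):
  λ = -3: algebraic multiplicity = 3, geometric multiplicity = 1

Determining the block sizes for each eigenvalue:
  λ = -3: one block (gm = 1), so the single block has size am = 3 → block sizes [3]

Assembling the blocks gives a Jordan form
J =
  [-3,  1,  0]
  [ 0, -3,  1]
  [ 0,  0, -3]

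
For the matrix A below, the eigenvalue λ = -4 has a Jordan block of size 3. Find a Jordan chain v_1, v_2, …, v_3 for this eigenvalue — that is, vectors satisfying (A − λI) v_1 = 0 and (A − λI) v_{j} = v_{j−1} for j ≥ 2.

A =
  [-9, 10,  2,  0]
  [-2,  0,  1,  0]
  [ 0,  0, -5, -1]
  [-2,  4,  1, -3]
A Jordan chain for λ = -4 of length 3:
v_1 = (-2, -1, 0, 0)ᵀ
v_2 = (2, 1, -1, 1)ᵀ
v_3 = (0, 0, 1, 0)ᵀ

Let N = A − (-4)·I. We want v_3 with N^3 v_3 = 0 but N^2 v_3 ≠ 0; then v_{j-1} := N · v_j for j = 3, …, 2.

Pick v_3 = (0, 0, 1, 0)ᵀ.
Then v_2 = N · v_3 = (2, 1, -1, 1)ᵀ.
Then v_1 = N · v_2 = (-2, -1, 0, 0)ᵀ.

Sanity check: (A − (-4)·I) v_1 = (0, 0, 0, 0)ᵀ = 0. ✓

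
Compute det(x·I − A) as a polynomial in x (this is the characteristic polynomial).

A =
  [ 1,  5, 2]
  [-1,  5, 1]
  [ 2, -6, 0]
x^3 - 6*x^2 + 12*x - 8

Expanding det(x·I − A) (e.g. by cofactor expansion or by noting that A is similar to its Jordan form J, which has the same characteristic polynomial as A) gives
  χ_A(x) = x^3 - 6*x^2 + 12*x - 8
which factors as (x - 2)^3. The eigenvalues (with algebraic multiplicities) are λ = 2 with multiplicity 3.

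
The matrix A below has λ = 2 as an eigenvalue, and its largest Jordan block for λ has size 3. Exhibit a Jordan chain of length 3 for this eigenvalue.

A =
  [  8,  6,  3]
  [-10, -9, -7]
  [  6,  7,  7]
A Jordan chain for λ = 2 of length 3:
v_1 = (-6, 8, -4)ᵀ
v_2 = (6, -10, 6)ᵀ
v_3 = (1, 0, 0)ᵀ

Let N = A − (2)·I. We want v_3 with N^3 v_3 = 0 but N^2 v_3 ≠ 0; then v_{j-1} := N · v_j for j = 3, …, 2.

Pick v_3 = (1, 0, 0)ᵀ.
Then v_2 = N · v_3 = (6, -10, 6)ᵀ.
Then v_1 = N · v_2 = (-6, 8, -4)ᵀ.

Sanity check: (A − (2)·I) v_1 = (0, 0, 0)ᵀ = 0. ✓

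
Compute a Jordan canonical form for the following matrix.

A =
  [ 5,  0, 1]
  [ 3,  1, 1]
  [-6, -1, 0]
J_3(2)

The characteristic polynomial is
  det(x·I − A) = x^3 - 6*x^2 + 12*x - 8 = (x - 2)^3

Eigenvalues and multiplicities (the geometric multiplicity of λ is n − rank(A − λI), which equals the number of Jordan blocks for λ):
  λ = 2: algebraic multiplicity = 3, geometric multiplicity = 1

Determining the block sizes for each eigenvalue:
  λ = 2: one block (gm = 1), so the single block has size am = 3 → block sizes [3]

Assembling the blocks gives a Jordan form
J =
  [2, 1, 0]
  [0, 2, 1]
  [0, 0, 2]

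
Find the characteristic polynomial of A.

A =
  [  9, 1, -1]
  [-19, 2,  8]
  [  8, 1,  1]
x^3 - 12*x^2 + 48*x - 64

Expanding det(x·I − A) (e.g. by cofactor expansion or by noting that A is similar to its Jordan form J, which has the same characteristic polynomial as A) gives
  χ_A(x) = x^3 - 12*x^2 + 48*x - 64
which factors as (x - 4)^3. The eigenvalues (with algebraic multiplicities) are λ = 4 with multiplicity 3.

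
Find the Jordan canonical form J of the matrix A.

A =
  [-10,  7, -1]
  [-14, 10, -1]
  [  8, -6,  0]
J_3(0)

The characteristic polynomial is
  det(x·I − A) = x^3

Eigenvalues and multiplicities (the geometric multiplicity of λ is n − rank(A − λI), which equals the number of Jordan blocks for λ):
  λ = 0: algebraic multiplicity = 3, geometric multiplicity = 1

Determining the block sizes for each eigenvalue:
  λ = 0: one block (gm = 1), so the single block has size am = 3 → block sizes [3]

Assembling the blocks gives a Jordan form
J =
  [0, 1, 0]
  [0, 0, 1]
  [0, 0, 0]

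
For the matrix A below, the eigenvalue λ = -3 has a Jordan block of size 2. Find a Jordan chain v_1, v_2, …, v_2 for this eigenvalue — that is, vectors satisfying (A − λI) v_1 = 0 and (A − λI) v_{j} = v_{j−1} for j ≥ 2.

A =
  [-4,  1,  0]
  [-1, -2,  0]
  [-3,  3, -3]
A Jordan chain for λ = -3 of length 2:
v_1 = (-1, -1, -3)ᵀ
v_2 = (1, 0, 0)ᵀ

Let N = A − (-3)·I. We want v_2 with N^2 v_2 = 0 but N^1 v_2 ≠ 0; then v_{j-1} := N · v_j for j = 2, …, 2.

Pick v_2 = (1, 0, 0)ᵀ.
Then v_1 = N · v_2 = (-1, -1, -3)ᵀ.

Sanity check: (A − (-3)·I) v_1 = (0, 0, 0)ᵀ = 0. ✓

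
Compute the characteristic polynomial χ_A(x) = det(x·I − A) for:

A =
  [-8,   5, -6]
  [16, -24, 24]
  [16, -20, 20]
x^3 + 12*x^2 + 48*x + 64

Expanding det(x·I − A) (e.g. by cofactor expansion or by noting that A is similar to its Jordan form J, which has the same characteristic polynomial as A) gives
  χ_A(x) = x^3 + 12*x^2 + 48*x + 64
which factors as (x + 4)^3. The eigenvalues (with algebraic multiplicities) are λ = -4 with multiplicity 3.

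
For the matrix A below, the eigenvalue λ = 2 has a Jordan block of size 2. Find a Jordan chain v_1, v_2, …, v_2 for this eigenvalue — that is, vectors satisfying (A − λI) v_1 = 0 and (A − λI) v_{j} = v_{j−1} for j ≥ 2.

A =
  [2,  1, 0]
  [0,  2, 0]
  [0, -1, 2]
A Jordan chain for λ = 2 of length 2:
v_1 = (1, 0, -1)ᵀ
v_2 = (0, 1, 0)ᵀ

Let N = A − (2)·I. We want v_2 with N^2 v_2 = 0 but N^1 v_2 ≠ 0; then v_{j-1} := N · v_j for j = 2, …, 2.

Pick v_2 = (0, 1, 0)ᵀ.
Then v_1 = N · v_2 = (1, 0, -1)ᵀ.

Sanity check: (A − (2)·I) v_1 = (0, 0, 0)ᵀ = 0. ✓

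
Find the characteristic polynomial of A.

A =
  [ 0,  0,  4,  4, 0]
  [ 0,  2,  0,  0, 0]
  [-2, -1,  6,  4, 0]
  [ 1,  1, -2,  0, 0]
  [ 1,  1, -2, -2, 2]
x^5 - 10*x^4 + 40*x^3 - 80*x^2 + 80*x - 32

Expanding det(x·I − A) (e.g. by cofactor expansion or by noting that A is similar to its Jordan form J, which has the same characteristic polynomial as A) gives
  χ_A(x) = x^5 - 10*x^4 + 40*x^3 - 80*x^2 + 80*x - 32
which factors as (x - 2)^5. The eigenvalues (with algebraic multiplicities) are λ = 2 with multiplicity 5.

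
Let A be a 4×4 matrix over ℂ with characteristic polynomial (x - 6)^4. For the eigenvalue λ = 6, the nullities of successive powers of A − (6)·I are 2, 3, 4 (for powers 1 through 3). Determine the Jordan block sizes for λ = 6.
Block sizes for λ = 6: [3, 1]

From the dimensions of kernels of powers, the number of Jordan blocks of size at least j is d_j − d_{j−1} where d_j = dim ker(N^j) (with d_0 = 0). Computing the differences gives [2, 1, 1].
The number of blocks of size exactly k is (#blocks of size ≥ k) − (#blocks of size ≥ k + 1), so the partition is: 1 block(s) of size 1, 1 block(s) of size 3.
In nonincreasing order the block sizes are [3, 1].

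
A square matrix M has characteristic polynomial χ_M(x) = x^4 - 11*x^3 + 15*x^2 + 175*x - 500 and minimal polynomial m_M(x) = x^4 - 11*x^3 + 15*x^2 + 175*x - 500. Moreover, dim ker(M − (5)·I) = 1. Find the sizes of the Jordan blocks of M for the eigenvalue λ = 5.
Block sizes for λ = 5: [3]

Step 1 — from the characteristic polynomial, algebraic multiplicity of λ = 5 is 3. From dim ker(M − (5)·I) = 1, there are exactly 1 Jordan blocks for λ = 5.
Step 2 — from the minimal polynomial, the factor (x − 5)^3 tells us the largest block for λ = 5 has size 3.
Step 3 — with total size 3, 1 blocks, and largest block 3, the block sizes (in nonincreasing order) are [3].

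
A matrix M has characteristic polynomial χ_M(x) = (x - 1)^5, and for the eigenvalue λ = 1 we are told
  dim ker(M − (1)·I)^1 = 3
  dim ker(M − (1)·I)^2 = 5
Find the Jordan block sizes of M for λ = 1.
Block sizes for λ = 1: [2, 2, 1]

From the dimensions of kernels of powers, the number of Jordan blocks of size at least j is d_j − d_{j−1} where d_j = dim ker(N^j) (with d_0 = 0). Computing the differences gives [3, 2].
The number of blocks of size exactly k is (#blocks of size ≥ k) − (#blocks of size ≥ k + 1), so the partition is: 1 block(s) of size 1, 2 block(s) of size 2.
In nonincreasing order the block sizes are [2, 2, 1].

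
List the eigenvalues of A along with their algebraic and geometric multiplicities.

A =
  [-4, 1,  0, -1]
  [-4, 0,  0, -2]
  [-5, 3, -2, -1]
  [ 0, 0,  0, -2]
λ = -2: alg = 4, geom = 2

Step 1 — factor the characteristic polynomial to read off the algebraic multiplicities:
  χ_A(x) = (x + 2)^4

Step 2 — compute geometric multiplicities via the rank-nullity identity g(λ) = n − rank(A − λI):
  rank(A − (-2)·I) = 2, so dim ker(A − (-2)·I) = n − 2 = 2

Summary:
  λ = -2: algebraic multiplicity = 4, geometric multiplicity = 2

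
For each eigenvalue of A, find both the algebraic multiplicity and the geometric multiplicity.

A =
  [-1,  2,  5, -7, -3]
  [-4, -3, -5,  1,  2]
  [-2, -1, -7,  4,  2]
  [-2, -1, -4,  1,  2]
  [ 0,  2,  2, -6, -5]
λ = -3: alg = 5, geom = 2

Step 1 — factor the characteristic polynomial to read off the algebraic multiplicities:
  χ_A(x) = (x + 3)^5

Step 2 — compute geometric multiplicities via the rank-nullity identity g(λ) = n − rank(A − λI):
  rank(A − (-3)·I) = 3, so dim ker(A − (-3)·I) = n − 3 = 2

Summary:
  λ = -3: algebraic multiplicity = 5, geometric multiplicity = 2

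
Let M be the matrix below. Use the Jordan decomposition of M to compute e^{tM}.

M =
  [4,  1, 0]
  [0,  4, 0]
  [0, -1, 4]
e^{tM} =
  [exp(4*t), t*exp(4*t), 0]
  [0, exp(4*t), 0]
  [0, -t*exp(4*t), exp(4*t)]

Strategy: write M = P · J · P⁻¹ where J is a Jordan canonical form, so e^{tM} = P · e^{tJ} · P⁻¹, and e^{tJ} can be computed block-by-block.

M has Jordan form
J =
  [4, 1, 0]
  [0, 4, 0]
  [0, 0, 4]
(up to reordering of blocks).

Per-block formulas:
  For a 1×1 block at λ = 4: exp(t · [4]) = [e^(4t)].
  For a 2×2 Jordan block J_2(4): exp(t · J_2(4)) = e^(4t)·(I + t·N), where N is the 2×2 nilpotent shift.

After assembling e^{tJ} and conjugating by P, we get:

e^{tM} =
  [exp(4*t), t*exp(4*t), 0]
  [0, exp(4*t), 0]
  [0, -t*exp(4*t), exp(4*t)]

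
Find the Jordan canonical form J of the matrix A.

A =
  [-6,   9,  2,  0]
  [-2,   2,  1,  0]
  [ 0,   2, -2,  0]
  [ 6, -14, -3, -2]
J_3(-2) ⊕ J_1(-2)

The characteristic polynomial is
  det(x·I − A) = x^4 + 8*x^3 + 24*x^2 + 32*x + 16 = (x + 2)^4

Eigenvalues and multiplicities (the geometric multiplicity of λ is n − rank(A − λI), which equals the number of Jordan blocks for λ):
  λ = -2: algebraic multiplicity = 4, geometric multiplicity = 2

Determining the block sizes for each eigenvalue:
  λ = -2: with am = 4 and gm = 2, the partition is not yet determined (e.g. several partitions of 4 into 2 parts exist). Let N = A − (-2)·I. Computing rank(N^1) = 2, rank(N^2) = 1, rank(N^3) = 0; the number of blocks of size ≥ j is rank(N^{j−1}) − rank(N^j), giving [2, 1, 1]. So we have 1 block(s) of size 3, 1 block(s) of size 1 → block sizes [3, 1]

Assembling the blocks gives a Jordan form
J =
  [-2,  1,  0,  0]
  [ 0, -2,  1,  0]
  [ 0,  0, -2,  0]
  [ 0,  0,  0, -2]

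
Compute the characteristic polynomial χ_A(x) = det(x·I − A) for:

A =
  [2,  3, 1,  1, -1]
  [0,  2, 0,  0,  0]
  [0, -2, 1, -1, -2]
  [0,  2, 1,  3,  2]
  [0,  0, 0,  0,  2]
x^5 - 10*x^4 + 40*x^3 - 80*x^2 + 80*x - 32

Expanding det(x·I − A) (e.g. by cofactor expansion or by noting that A is similar to its Jordan form J, which has the same characteristic polynomial as A) gives
  χ_A(x) = x^5 - 10*x^4 + 40*x^3 - 80*x^2 + 80*x - 32
which factors as (x - 2)^5. The eigenvalues (with algebraic multiplicities) are λ = 2 with multiplicity 5.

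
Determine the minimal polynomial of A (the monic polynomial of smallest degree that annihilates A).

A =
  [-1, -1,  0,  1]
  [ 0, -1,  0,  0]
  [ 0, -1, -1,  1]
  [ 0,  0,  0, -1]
x^2 + 2*x + 1

The characteristic polynomial is χ_A(x) = (x + 1)^4, so the eigenvalues are known. The minimal polynomial is
  m_A(x) = Π_λ (x − λ)^{k_λ}
where k_λ is the size of the *largest* Jordan block for λ (equivalently, the smallest k with (A − λI)^k v = 0 for every generalised eigenvector v of λ).

  λ = -1: largest Jordan block has size 2, contributing (x + 1)^2

So m_A(x) = (x + 1)^2 = x^2 + 2*x + 1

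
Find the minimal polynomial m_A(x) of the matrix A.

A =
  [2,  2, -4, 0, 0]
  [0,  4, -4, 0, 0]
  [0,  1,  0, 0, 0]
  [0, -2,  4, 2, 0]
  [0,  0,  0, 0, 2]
x^2 - 4*x + 4

The characteristic polynomial is χ_A(x) = (x - 2)^5, so the eigenvalues are known. The minimal polynomial is
  m_A(x) = Π_λ (x − λ)^{k_λ}
where k_λ is the size of the *largest* Jordan block for λ (equivalently, the smallest k with (A − λI)^k v = 0 for every generalised eigenvector v of λ).

  λ = 2: largest Jordan block has size 2, contributing (x − 2)^2

So m_A(x) = (x - 2)^2 = x^2 - 4*x + 4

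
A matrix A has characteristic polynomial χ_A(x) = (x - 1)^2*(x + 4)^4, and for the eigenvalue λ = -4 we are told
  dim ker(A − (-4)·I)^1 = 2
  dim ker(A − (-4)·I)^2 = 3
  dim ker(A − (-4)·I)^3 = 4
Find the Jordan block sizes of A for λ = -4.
Block sizes for λ = -4: [3, 1]

From the dimensions of kernels of powers, the number of Jordan blocks of size at least j is d_j − d_{j−1} where d_j = dim ker(N^j) (with d_0 = 0). Computing the differences gives [2, 1, 1].
The number of blocks of size exactly k is (#blocks of size ≥ k) − (#blocks of size ≥ k + 1), so the partition is: 1 block(s) of size 1, 1 block(s) of size 3.
In nonincreasing order the block sizes are [3, 1].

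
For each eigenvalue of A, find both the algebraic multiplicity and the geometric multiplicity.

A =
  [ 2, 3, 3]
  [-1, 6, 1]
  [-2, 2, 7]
λ = 5: alg = 3, geom = 2

Step 1 — factor the characteristic polynomial to read off the algebraic multiplicities:
  χ_A(x) = (x - 5)^3

Step 2 — compute geometric multiplicities via the rank-nullity identity g(λ) = n − rank(A − λI):
  rank(A − (5)·I) = 1, so dim ker(A − (5)·I) = n − 1 = 2

Summary:
  λ = 5: algebraic multiplicity = 3, geometric multiplicity = 2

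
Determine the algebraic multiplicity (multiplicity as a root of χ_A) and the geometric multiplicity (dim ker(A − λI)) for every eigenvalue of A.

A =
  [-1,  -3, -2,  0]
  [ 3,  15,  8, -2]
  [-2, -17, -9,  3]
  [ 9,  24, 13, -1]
λ = 0: alg = 2, geom = 1; λ = 2: alg = 2, geom = 1

Step 1 — factor the characteristic polynomial to read off the algebraic multiplicities:
  χ_A(x) = x^2*(x - 2)^2

Step 2 — compute geometric multiplicities via the rank-nullity identity g(λ) = n − rank(A − λI):
  rank(A − (0)·I) = 3, so dim ker(A − (0)·I) = n − 3 = 1
  rank(A − (2)·I) = 3, so dim ker(A − (2)·I) = n − 3 = 1

Summary:
  λ = 0: algebraic multiplicity = 2, geometric multiplicity = 1
  λ = 2: algebraic multiplicity = 2, geometric multiplicity = 1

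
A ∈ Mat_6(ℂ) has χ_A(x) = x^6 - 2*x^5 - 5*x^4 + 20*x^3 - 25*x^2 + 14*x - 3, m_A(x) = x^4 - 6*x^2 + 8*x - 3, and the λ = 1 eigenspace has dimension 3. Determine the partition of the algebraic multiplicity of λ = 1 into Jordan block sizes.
Block sizes for λ = 1: [3, 1, 1]

Step 1 — from the characteristic polynomial, algebraic multiplicity of λ = 1 is 5. From dim ker(A − (1)·I) = 3, there are exactly 3 Jordan blocks for λ = 1.
Step 2 — from the minimal polynomial, the factor (x − 1)^3 tells us the largest block for λ = 1 has size 3.
Step 3 — with total size 5, 3 blocks, and largest block 3, the block sizes (in nonincreasing order) are [3, 1, 1].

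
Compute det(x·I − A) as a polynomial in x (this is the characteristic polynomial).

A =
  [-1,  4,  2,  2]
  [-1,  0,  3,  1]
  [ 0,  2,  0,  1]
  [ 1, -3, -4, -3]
x^4 + 4*x^3 + 6*x^2 + 4*x + 1

Expanding det(x·I − A) (e.g. by cofactor expansion or by noting that A is similar to its Jordan form J, which has the same characteristic polynomial as A) gives
  χ_A(x) = x^4 + 4*x^3 + 6*x^2 + 4*x + 1
which factors as (x + 1)^4. The eigenvalues (with algebraic multiplicities) are λ = -1 with multiplicity 4.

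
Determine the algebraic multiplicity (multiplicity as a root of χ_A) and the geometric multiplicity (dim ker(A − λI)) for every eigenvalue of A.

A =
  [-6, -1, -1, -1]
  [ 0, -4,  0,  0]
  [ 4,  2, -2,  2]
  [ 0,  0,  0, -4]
λ = -4: alg = 4, geom = 3

Step 1 — factor the characteristic polynomial to read off the algebraic multiplicities:
  χ_A(x) = (x + 4)^4

Step 2 — compute geometric multiplicities via the rank-nullity identity g(λ) = n − rank(A − λI):
  rank(A − (-4)·I) = 1, so dim ker(A − (-4)·I) = n − 1 = 3

Summary:
  λ = -4: algebraic multiplicity = 4, geometric multiplicity = 3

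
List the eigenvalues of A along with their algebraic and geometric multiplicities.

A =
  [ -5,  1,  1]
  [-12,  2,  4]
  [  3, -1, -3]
λ = -2: alg = 3, geom = 2

Step 1 — factor the characteristic polynomial to read off the algebraic multiplicities:
  χ_A(x) = (x + 2)^3

Step 2 — compute geometric multiplicities via the rank-nullity identity g(λ) = n − rank(A − λI):
  rank(A − (-2)·I) = 1, so dim ker(A − (-2)·I) = n − 1 = 2

Summary:
  λ = -2: algebraic multiplicity = 3, geometric multiplicity = 2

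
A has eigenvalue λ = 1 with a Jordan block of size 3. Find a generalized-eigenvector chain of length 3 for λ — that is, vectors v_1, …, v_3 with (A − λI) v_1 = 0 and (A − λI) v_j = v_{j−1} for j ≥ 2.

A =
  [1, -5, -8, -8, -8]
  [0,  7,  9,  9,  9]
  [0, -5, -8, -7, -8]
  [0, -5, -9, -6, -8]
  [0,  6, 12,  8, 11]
A Jordan chain for λ = 1 of length 3:
v_1 = (2, 0, 2, 2, -4)ᵀ
v_2 = (-5, 6, -5, -5, 6)ᵀ
v_3 = (0, 1, 0, 0, 0)ᵀ

Let N = A − (1)·I. We want v_3 with N^3 v_3 = 0 but N^2 v_3 ≠ 0; then v_{j-1} := N · v_j for j = 3, …, 2.

Pick v_3 = (0, 1, 0, 0, 0)ᵀ.
Then v_2 = N · v_3 = (-5, 6, -5, -5, 6)ᵀ.
Then v_1 = N · v_2 = (2, 0, 2, 2, -4)ᵀ.

Sanity check: (A − (1)·I) v_1 = (0, 0, 0, 0, 0)ᵀ = 0. ✓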